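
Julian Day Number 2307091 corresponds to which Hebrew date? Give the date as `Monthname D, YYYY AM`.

Tammuz 3, 5364 AM

JDN 2307091 is 1 July 1604 in the Gregorian calendar.
In the Hebrew calendar that day is Tammuz 3, 5364 AM.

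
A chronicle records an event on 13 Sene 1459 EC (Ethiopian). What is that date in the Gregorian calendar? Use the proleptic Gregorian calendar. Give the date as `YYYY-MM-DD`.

Julian Day Number of the source date = 2257037.
Converting JDN 2257037 to the Gregorian calendar gives 16 June 1467 CE.

1467-06-16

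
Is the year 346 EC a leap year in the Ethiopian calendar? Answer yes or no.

346 mod 4 = 2; in the Ethiopian calendar a year is leap when year mod 4 = 3, so it is a common year.

no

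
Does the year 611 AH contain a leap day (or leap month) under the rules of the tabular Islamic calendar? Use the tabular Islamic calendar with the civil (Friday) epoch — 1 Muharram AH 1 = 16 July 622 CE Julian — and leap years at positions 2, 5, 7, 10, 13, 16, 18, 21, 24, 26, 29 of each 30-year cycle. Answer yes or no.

Year 611 AH is year 11 of its 30-year cycle; leap positions are 2, 5, 7, 10, 13, 16, 18, 21, 24, 26, 29, so it is a common year (354 days).

no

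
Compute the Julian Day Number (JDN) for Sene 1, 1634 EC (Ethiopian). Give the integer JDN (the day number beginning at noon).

2320944

Equivalently 5 June 1642 (Gregorian).
JDN 2299161 is 15 October 1582 CE (Gregorian); the target day is +21783 days from there, so JDN = 2320944.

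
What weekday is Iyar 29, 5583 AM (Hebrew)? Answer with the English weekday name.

Saturday

This is JDN 2387026 (10 May 1823 Gregorian).
JDN 2387026 mod 7 = 5, and JDN 0 was a Monday, so this is a Saturday.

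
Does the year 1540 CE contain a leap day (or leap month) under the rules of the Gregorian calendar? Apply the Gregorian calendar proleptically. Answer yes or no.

1540 is divisible by 4 and not by 100, so it is a leap year.

yes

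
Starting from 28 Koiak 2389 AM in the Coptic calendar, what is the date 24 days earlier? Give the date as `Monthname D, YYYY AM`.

The starting date is JDN 2697364; 2697364 − 24 = 2697340.
JDN 2697340 corresponds to Koiak 4, 2389 AM.

Koiak 4, 2389 AM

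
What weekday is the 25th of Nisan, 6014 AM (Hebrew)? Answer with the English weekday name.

Friday

In the Gregorian calendar this is 14 April 2254 (JDN 2544420).
2544420 ≡ 4 (mod 7); counting from Monday = 0 gives Friday.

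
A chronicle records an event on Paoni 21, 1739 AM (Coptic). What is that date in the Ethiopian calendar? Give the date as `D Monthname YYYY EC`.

21 Sene 2015 EC

Both dates share Julian Day Number 2460124; in the Ethiopian calendar that is 21 Sene 2015 EC.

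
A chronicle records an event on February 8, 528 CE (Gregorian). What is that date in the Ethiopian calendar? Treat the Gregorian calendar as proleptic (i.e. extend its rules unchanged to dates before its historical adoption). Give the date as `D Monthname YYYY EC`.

11 Yekatit 520 EC

Julian Day Number of the source date = 1913946.
Converting JDN 1913946 to the Ethiopian calendar gives 11 Yekatit 520 EC.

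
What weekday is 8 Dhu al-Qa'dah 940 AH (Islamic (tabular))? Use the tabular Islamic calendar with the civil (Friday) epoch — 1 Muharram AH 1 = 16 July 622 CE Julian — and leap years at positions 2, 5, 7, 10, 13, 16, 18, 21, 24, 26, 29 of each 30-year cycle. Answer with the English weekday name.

Thursday

Equivalently 31 May 1534 Gregorian, JDN 2281492.
2281492 ≡ 3 (mod 7); counting from Monday = 0 gives Thursday.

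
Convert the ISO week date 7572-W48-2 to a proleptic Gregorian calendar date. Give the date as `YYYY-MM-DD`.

7572-11-28

ISO week 1 of 7572 is the week containing the first Thursday of 7572.
Week 48, day 2 (Tuesday) lands on 7572-11-28.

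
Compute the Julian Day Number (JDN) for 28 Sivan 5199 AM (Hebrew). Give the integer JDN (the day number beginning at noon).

Equivalently 20 June 1439 (proleptic Gregorian).
JDN 2299161 is 15 October 1582 CE (Gregorian); the target day is −52347 days from there, so JDN = 2246814.

2246814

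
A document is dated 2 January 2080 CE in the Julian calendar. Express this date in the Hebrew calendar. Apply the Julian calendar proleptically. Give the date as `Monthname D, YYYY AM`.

Both dates share Julian Day Number 2480779; in the Hebrew calendar that is 23 Tevet 5840 AM.

Tevet 23, 5840 AM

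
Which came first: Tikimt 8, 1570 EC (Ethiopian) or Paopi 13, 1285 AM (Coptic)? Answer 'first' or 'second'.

second

Converting both to JDN: 2297335 vs 2294053; the smaller is the second.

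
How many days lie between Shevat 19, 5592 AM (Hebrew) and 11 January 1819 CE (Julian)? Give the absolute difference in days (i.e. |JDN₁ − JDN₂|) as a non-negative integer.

4746

JDN of the first date = 2390204.
JDN of the second date = 2385458.
|2385458 − 2390204| = 4746.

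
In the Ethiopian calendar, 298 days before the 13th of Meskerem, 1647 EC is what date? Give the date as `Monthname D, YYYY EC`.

Hidar 20, 1646 EC

JDN of the 13th of Meskerem, 1647 EC = 2325434.
2325434 − 298 = 2325136.
JDN 2325136 in the Ethiopian calendar is Hidar 20, 1646 EC.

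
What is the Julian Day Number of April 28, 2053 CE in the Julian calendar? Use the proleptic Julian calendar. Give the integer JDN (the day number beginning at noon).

2471034

In the Gregorian calendar the same day is 11 May 2053.
JDN 2451545 is 1 January 2000 CE (Gregorian); the target day is +19489 days from there, so JDN = 2471034.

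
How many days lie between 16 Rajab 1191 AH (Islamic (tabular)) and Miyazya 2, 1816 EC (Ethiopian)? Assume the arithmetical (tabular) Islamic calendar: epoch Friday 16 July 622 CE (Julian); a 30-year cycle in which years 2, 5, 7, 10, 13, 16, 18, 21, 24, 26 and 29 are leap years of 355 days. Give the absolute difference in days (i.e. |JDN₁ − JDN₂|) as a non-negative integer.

17033

JDN of the first date = 2370328.
JDN of the second date = 2387361.
|2387361 − 2370328| = 17033.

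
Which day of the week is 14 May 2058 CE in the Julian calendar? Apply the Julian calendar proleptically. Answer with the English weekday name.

Monday

This is JDN 2472876 (27 May 2058 Gregorian).
JDN 2472876 mod 7 = 0, and JDN 0 was a Monday, so this is a Monday.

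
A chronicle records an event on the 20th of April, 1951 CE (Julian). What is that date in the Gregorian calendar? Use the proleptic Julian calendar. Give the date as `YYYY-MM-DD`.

1951-05-03

The Julian–Gregorian offset here is 13 days (Julian trailing).
20 April 1951 Julian + 13 days → 3 May 1951 Gregorian.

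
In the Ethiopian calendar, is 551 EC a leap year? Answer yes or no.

551 mod 4 = 3; in the Ethiopian calendar a year is leap when year mod 4 = 3, so it is a leap year.

yes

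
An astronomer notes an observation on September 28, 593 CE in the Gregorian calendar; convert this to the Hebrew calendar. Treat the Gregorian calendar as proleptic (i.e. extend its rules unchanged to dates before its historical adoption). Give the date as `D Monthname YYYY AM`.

Julian Day Number of the source date = 1937920.
Converting JDN 1937920 to the Hebrew calendar gives 24 Tishrei 4354 AM.

24 Tishrei 4354 AM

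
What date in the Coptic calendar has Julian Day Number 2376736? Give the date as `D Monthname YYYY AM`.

30 Meshir 1511 AM

The Gregorian equivalent of JDN 2376736 is 7 March 1795.
In the Coptic calendar that day is 30 Meshir 1511 AM.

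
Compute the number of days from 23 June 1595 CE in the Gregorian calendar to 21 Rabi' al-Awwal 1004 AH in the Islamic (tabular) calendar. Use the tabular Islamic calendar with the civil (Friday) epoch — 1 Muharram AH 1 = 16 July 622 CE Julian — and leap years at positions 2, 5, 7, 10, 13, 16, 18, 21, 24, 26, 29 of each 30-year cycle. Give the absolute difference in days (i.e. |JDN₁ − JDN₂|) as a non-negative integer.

154

JDN of the first date = 2303795.
JDN of the second date = 2303949.
|2303949 − 2303795| = 154.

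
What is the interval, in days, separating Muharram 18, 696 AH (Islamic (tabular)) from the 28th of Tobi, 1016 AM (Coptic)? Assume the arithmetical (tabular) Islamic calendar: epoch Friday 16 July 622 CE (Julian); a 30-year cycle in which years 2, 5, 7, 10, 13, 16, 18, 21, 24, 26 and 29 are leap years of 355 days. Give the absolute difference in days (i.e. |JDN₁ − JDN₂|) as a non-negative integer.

JDN of the first date = 2194742.
JDN of the second date = 2195906.
|2195906 − 2194742| = 1164.

1164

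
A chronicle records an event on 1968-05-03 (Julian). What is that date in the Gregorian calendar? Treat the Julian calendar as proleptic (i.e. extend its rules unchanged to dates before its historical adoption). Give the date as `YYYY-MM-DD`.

1968-05-16

The Julian–Gregorian offset here is 13 days (Julian trailing).
3 May 1968 Julian + 13 days → 16 May 1968 Gregorian.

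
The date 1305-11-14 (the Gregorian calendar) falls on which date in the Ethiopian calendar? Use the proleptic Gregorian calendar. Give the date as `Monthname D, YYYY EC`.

Julian Day Number of the source date = 2198019.
Converting JDN 2198019 to the Ethiopian calendar gives 10 Hidar 1298 EC.

Hidar 10, 1298 EC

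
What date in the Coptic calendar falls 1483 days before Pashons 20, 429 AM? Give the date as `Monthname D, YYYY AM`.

JDN of Pashons 20, 429 AM = 1981616.
1981616 − 1483 = 1980133.
JDN 1980133 in the Coptic calendar is Parmouti 28, 425 AM.

Parmouti 28, 425 AM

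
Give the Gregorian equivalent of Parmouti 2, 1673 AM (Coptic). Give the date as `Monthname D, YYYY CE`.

Both dates share Julian Day Number 2435939; in the Gregorian calendar that is 10 April 1957 CE.

April 10, 1957 CE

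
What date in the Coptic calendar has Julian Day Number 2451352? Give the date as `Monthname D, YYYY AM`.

Paoni 15, 1715 AM

The Gregorian equivalent of JDN 2451352 is 22 June 1999.
In the Coptic calendar that day is Paoni 15, 1715 AM.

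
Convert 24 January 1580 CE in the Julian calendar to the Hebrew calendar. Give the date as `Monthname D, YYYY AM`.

Julian Day Number of the source date = 2298176.
Converting JDN 2298176 to the Hebrew calendar gives 7 Shevat 5340 AM.

Shevat 7, 5340 AM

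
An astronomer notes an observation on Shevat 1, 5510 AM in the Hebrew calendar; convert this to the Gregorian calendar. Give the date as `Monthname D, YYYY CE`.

Julian Day Number of the source date = 2360242.
Converting JDN 2360242 to the Gregorian calendar gives 8 January 1750 CE.

January 8, 1750 CE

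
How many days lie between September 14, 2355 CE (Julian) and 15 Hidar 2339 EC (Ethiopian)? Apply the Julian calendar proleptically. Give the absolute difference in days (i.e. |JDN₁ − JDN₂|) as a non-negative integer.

3229

First date → JDN 2581478; second date → JDN 2578249.
The interval is |2581478 − 2578249| = 3229 days.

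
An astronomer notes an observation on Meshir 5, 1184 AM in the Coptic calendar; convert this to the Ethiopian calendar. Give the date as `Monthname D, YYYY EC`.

Yekatit 5, 1460 EC

Julian Day Number of the source date = 2257275.
Converting JDN 2257275 to the Ethiopian calendar gives 5 Yekatit 1460 EC.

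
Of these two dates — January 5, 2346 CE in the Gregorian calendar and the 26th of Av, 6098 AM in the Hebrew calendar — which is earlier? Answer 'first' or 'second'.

second

Converting both to JDN: 2577923 vs 2575220; the smaller is the second.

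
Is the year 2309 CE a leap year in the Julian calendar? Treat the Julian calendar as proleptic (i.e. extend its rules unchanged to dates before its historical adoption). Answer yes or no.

no

2309 mod 4 = 1, so it is a common year in the Julian calendar.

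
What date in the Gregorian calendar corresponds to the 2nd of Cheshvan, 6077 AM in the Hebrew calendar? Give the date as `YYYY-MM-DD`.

Julian Day Number of the source date = 2567253.
Converting JDN 2567253 to the Gregorian calendar gives 19 October 2316 CE.

2316-10-19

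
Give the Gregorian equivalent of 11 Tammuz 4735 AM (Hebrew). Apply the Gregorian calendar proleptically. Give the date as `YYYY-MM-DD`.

Julian Day Number of the source date = 2077350.
Converting JDN 2077350 to the Gregorian calendar gives 28 June 975 CE.

0975-06-28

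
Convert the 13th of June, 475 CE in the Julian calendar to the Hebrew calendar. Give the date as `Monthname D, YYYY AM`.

Sivan 22, 4235 AM

Julian Day Number of the source date = 1894715.
Converting JDN 1894715 to the Hebrew calendar gives 22 Sivan 4235 AM.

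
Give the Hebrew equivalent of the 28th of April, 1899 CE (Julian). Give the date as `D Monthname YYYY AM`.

Julian Day Number of the source date = 2414785.
Converting JDN 2414785 to the Hebrew calendar gives 1 Sivan 5659 AM.

1 Sivan 5659 AM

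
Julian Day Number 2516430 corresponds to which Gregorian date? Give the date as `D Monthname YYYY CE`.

Counting from JDN 2299161 = 15 Oct 1582 gives an offset of 217269 days.

25 August 2177 CE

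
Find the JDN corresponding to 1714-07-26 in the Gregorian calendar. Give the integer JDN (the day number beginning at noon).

JDN 2299161 is 15 October 1582 CE (Gregorian); the target day is +48131 days from there, so JDN = 2347292.

2347292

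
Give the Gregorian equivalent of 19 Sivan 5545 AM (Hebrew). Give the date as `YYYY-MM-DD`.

1785-05-28

Both dates share Julian Day Number 2373166; in the Gregorian calendar that is 28 May 1785 CE.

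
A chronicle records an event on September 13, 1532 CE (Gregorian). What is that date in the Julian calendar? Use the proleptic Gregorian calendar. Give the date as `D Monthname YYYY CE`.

3 September 1532 CE

The Julian–Gregorian offset here is 10 days (Julian trailing).
13 September 1532 Gregorian − 10 days → 3 September 1532 Julian.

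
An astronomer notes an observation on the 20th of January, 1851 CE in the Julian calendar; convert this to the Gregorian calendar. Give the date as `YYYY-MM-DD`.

For dates in this range the Gregorian date is 12 days ahead of the Julian.
20 January 1851 Julian + 12 days → 1 February 1851 Gregorian.

1851-02-01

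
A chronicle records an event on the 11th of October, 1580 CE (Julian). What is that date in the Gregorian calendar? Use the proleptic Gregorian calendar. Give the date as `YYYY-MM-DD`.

At this point the Julian calendar is 10 days behind the Gregorian.
11 October 1580 Julian + 10 days → 21 October 1580 Gregorian.

1580-10-21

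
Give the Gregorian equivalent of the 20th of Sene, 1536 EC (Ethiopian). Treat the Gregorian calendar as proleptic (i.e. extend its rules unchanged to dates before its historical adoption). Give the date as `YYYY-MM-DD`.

Both dates share Julian Day Number 2285169; in the Gregorian calendar that is 24 June 1544 CE.

1544-06-24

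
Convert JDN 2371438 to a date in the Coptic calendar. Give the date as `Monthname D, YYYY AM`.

Mesori 30, 1496 AM

JDN 2371438 is 3 September 1780 in the Gregorian calendar.
In the Coptic calendar that day is Mesori 30, 1496 AM.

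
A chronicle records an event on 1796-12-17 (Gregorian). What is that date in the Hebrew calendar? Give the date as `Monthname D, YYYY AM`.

Kislev 17, 5557 AM

Both dates share Julian Day Number 2377387; in the Hebrew calendar that is 17 Kislev 5557 AM.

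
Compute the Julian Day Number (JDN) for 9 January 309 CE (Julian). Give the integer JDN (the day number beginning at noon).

In the proleptic Gregorian calendar the same day is 10 January 309.
JDN 2451545 is 1 January 2000 CE (Gregorian); the target day is −617616 days from there, so JDN = 1833929.

1833929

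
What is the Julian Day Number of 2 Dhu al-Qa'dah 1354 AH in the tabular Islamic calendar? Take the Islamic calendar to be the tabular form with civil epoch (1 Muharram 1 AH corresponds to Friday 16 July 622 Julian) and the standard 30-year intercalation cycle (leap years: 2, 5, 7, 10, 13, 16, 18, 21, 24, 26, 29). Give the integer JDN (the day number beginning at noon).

2428194

Equivalently 26 January 1936 (Gregorian).
JDN 2451545 is 1 January 2000 CE (Gregorian); the target day is −23351 days from there, so JDN = 2428194.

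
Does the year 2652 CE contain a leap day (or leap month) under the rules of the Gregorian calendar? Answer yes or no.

yes

2652 is divisible by 4 and not by 100, so it is a leap year.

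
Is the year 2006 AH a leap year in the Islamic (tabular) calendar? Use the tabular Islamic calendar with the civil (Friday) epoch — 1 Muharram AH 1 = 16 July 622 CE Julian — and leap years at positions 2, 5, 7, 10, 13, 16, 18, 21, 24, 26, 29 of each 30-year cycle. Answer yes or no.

yes

Year 2006 AH is year 26 of its 30-year cycle; leap positions are 2, 5, 7, 10, 13, 16, 18, 21, 24, 26, 29, so it is a leap year (355 days).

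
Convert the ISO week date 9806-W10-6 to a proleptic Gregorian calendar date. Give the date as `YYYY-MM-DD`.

9806-03-08

ISO week 1 of 9806 is the week containing the first Thursday of 9806.
Week 10, day 6 (Saturday) lands on 9806-03-08.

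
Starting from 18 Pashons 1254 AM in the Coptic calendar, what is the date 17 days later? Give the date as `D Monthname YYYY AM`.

5 Paoni 1254 AM

JDN of 18 Pashons 1254 AM = 2282945.
2282945 + 17 = 2282962.
JDN 2282962 in the Coptic calendar is 5 Paoni 1254 AM.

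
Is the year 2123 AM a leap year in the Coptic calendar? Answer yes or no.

yes

2123 mod 4 = 3; in the Coptic calendar a year is leap when year mod 4 = 3, so it is a leap year.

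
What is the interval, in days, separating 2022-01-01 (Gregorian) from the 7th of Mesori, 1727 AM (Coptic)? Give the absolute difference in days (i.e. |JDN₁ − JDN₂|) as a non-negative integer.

3794

JDN of the first date = 2459581.
JDN of the second date = 2455787.
|2455787 − 2459581| = 3794.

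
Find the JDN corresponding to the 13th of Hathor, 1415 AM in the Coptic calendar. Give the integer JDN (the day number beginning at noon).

2341565

Equivalently 19 November 1698 (Gregorian).
JDN 2451545 is 1 January 2000 CE (Gregorian); the target day is −109980 days from there, so JDN = 2341565.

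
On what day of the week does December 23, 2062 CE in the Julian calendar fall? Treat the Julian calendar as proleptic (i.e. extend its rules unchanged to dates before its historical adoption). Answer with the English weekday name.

This is JDN 2474560 (5 January 2063 Gregorian).
2474560 ≡ 4 (mod 7); counting from Monday = 0 gives Friday.

Friday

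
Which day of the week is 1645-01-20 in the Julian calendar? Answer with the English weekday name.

This is JDN 2321914 (30 January 1645 Gregorian).
JDN 2321914 mod 7 = 0, and JDN 0 was a Monday, so this is a Monday.

Monday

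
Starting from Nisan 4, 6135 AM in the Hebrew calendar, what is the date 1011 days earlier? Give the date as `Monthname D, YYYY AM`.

Sivan 26, 6132 AM

JDN of Nisan 4, 6135 AM = 2588606.
2588606 − 1011 = 2587595.
JDN 2587595 in the Hebrew calendar is Sivan 26, 6132 AM.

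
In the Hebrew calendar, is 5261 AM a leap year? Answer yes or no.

Hebrew year 5261 is year 17 of its 19-year Metonic cycle; leap years are at positions 3, 6, 8, 11, 14, 17, 19, so it is a leap year (13 months).

yes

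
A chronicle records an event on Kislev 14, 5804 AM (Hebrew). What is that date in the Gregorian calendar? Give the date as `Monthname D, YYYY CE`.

Julian Day Number of the source date = 2467600.
Converting JDN 2467600 to the Gregorian calendar gives 16 December 2043 CE.

December 16, 2043 CE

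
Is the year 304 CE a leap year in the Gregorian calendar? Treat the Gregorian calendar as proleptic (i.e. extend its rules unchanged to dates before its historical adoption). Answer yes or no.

yes

304 is divisible by 4 and not by 100, so it is a leap year.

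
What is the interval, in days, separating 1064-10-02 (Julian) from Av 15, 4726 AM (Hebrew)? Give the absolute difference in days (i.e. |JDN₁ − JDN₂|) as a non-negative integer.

First date → JDN 2109959; second date → JDN 2074105.
The interval is |2109959 − 2074105| = 35854 days.

35854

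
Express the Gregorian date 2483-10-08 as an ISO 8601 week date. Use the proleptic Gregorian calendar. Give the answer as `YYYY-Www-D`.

The weekday is Friday (ISO weekday 5).
That Friday belongs to ISO week 40 of ISO year 2483.

2483-W40-5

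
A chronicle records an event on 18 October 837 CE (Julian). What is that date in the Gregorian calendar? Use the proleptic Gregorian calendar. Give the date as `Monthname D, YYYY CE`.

October 22, 837 CE

At this point the Julian calendar is 4 days behind the Gregorian.
18 October 837 Julian + 4 days → 22 October 837 Gregorian.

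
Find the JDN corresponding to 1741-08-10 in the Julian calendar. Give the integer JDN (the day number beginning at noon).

2357180

Equivalently 21 August 1741 (Gregorian).
JDN 2299161 is 15 October 1582 CE (Gregorian); the target day is +58019 days from there, so JDN = 2357180.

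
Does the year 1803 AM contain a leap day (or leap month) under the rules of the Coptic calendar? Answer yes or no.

1803 mod 4 = 3; in the Coptic calendar a year is leap when year mod 4 = 3, so it is a leap year.

yes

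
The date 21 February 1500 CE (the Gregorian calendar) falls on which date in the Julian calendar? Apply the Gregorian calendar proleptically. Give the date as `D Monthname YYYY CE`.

12 February 1500 CE

For dates in this range the Gregorian date is 9 days ahead of the Julian.
21 February 1500 Gregorian − 9 days → 12 February 1500 Julian.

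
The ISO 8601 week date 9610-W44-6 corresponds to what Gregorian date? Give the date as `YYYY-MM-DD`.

ISO week 1 of 9610 is the week containing the first Thursday of 9610.
Week 44, day 6 (Saturday) lands on 9610-11-06.

9610-11-06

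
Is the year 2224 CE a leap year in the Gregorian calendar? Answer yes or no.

2224 is divisible by 4 and not by 100, so it is a leap year.

yes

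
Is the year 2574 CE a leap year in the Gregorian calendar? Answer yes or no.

no

2574 is not divisible by 4, so it is a common year.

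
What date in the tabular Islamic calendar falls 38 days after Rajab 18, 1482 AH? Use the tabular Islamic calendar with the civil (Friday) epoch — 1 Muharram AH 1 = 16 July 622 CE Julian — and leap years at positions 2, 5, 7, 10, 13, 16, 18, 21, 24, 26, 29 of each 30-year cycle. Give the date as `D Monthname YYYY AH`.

26 Sha'ban 1482 AH

Counting 38 days forward from JDN 2473451 reaches JDN 2473489, which is 26 Sha'ban 1482 AH.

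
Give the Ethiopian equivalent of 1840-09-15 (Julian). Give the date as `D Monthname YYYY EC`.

18 Meskerem 1833 EC

Julian Day Number of the source date = 2393376.
Converting JDN 2393376 to the Ethiopian calendar gives 18 Meskerem 1833 EC.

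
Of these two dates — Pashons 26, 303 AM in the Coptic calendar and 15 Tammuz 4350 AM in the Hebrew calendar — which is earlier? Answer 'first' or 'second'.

Converting both to JDN: 1935600 vs 1936729; the smaller is the first.

first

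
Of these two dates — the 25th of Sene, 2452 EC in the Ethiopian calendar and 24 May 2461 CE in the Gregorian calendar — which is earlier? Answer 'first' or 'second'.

First date → JDN 2619743; second date → JDN 2620066.
JDN 2619743 < JDN 2620066, so the first date is earlier.

first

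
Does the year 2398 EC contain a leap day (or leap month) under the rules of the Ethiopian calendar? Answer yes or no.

no

2398 mod 4 = 2; in the Ethiopian calendar a year is leap when year mod 4 = 3, so it is a common year.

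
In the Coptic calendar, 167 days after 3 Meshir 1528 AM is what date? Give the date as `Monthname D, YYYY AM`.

Epip 20, 1528 AM

Counting 167 days forward from JDN 2382919 reaches JDN 2383086, which is Epip 20, 1528 AM.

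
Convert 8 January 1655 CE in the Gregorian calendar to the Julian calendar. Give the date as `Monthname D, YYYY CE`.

December 29, 1654 CE

For dates in this range the Gregorian date is 10 days ahead of the Julian.
8 January 1655 Gregorian − 10 days → 29 December 1654 Julian.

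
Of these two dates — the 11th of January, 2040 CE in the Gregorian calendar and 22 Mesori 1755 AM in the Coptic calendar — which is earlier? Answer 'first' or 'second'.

second

Converting both to JDN: 2466165 vs 2466029; the smaller is the second.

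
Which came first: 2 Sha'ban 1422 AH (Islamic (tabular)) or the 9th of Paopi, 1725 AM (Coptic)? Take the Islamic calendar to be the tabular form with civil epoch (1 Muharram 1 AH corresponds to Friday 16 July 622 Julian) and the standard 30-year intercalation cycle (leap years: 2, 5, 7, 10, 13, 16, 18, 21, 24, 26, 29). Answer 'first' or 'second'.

first

Converting both to JDN: 2452203 vs 2454759; the smaller is the first.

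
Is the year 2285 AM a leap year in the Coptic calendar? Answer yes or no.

2285 mod 4 = 1; in the Coptic calendar a year is leap when year mod 4 = 3, so it is a common year.

no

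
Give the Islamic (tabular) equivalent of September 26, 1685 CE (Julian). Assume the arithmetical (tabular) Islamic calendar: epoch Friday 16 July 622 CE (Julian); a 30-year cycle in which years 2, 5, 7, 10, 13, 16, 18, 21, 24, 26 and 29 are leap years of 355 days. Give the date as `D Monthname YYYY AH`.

The source date corresponds to 6 October 1685 in the Gregorian calendar (JDN 2336773).
That day falls on 8 Dhu al-Qa'dah 1096 AH in the tabular Islamic calendar.

8 Dhu al-Qa'dah 1096 AH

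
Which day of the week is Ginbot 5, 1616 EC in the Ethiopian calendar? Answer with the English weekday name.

This is JDN 2314344 (10 May 1624 Gregorian).
JDN 2314344 mod 7 = 4, and JDN 0 was a Monday, so this is a Friday.

Friday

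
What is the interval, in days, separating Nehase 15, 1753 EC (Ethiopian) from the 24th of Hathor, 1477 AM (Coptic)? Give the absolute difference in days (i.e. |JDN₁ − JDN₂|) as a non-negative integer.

First date → JDN 2364483; second date → JDN 2364222.
The interval is |2364483 − 2364222| = 261 days.

261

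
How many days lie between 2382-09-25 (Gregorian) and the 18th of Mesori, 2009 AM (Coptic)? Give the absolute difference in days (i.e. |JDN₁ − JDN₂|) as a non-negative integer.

First date → JDN 2591335; second date → JDN 2558799.
The interval is |2591335 − 2558799| = 32536 days.

32536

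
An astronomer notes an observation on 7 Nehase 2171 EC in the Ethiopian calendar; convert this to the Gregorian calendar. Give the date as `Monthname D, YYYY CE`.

August 14, 2179 CE

Both dates share Julian Day Number 2517149; in the Gregorian calendar that is 14 August 2179 CE.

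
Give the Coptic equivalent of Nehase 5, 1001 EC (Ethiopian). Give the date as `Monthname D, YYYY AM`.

Both dates share Julian Day Number 2089805; in the Coptic calendar that is 5 Mesori 725 AM.

Mesori 5, 725 AM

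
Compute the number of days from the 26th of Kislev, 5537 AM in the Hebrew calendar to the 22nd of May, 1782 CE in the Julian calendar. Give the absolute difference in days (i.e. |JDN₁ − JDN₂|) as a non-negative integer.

First date → JDN 2370072; second date → JDN 2372075.
The interval is |2370072 − 2372075| = 2003 days.

2003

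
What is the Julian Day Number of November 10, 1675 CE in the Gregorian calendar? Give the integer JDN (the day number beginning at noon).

2333155

JDN 2451545 is 1 January 2000 CE (Gregorian); the target day is −118390 days from there, so JDN = 2333155.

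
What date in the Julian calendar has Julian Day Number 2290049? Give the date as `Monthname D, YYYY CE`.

JDN 2290049 is 3 November 1557 in the proleptic Gregorian calendar.
In the Julian calendar that day is October 24, 1557 CE.

October 24, 1557 CE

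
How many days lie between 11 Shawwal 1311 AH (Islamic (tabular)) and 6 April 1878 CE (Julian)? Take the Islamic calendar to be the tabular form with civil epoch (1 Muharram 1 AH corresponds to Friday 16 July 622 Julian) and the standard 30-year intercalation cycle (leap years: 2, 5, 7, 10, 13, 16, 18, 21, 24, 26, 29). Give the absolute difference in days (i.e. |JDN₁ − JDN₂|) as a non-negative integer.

5843

First date → JDN 2412936; second date → JDN 2407093.
The interval is |2412936 − 2407093| = 5843 days.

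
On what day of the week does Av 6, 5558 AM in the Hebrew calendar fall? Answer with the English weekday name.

Thursday

Equivalently 19 July 1798 Gregorian, JDN 2377966.
JDN 2377966 mod 7 = 3, and JDN 0 was a Monday, so this is a Thursday.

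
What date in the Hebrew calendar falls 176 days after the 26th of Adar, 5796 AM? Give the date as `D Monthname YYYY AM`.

JDN of the 26th of Adar, 5796 AM = 2464778.
2464778 + 176 = 2464954.
JDN 2464954 in the Hebrew calendar is 25 Elul 5796 AM.

25 Elul 5796 AM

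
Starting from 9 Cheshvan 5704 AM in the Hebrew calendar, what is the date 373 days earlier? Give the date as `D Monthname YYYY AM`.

19 Cheshvan 5703 AM

The starting date is JDN 2431036; 2431036 − 373 = 2430663.
JDN 2430663 corresponds to 19 Cheshvan 5703 AM.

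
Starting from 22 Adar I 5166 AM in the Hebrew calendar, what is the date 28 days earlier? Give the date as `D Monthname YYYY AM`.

24 Shevat 5166 AM

The starting date is JDN 2234640; 2234640 − 28 = 2234612.
JDN 2234612 corresponds to 24 Shevat 5166 AM.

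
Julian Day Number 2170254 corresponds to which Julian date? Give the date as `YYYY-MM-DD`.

JDN 2170254 is 7 November 1229 in the proleptic Gregorian calendar.
In the Julian calendar that day is 1229-10-31.

1229-10-31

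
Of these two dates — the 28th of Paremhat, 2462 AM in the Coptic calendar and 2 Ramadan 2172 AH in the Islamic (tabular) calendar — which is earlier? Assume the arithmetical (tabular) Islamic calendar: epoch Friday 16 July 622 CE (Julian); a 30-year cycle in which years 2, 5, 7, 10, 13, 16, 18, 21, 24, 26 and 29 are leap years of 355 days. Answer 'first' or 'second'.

second

Converting both to JDN: 2724117 vs 2718007; the smaller is the second.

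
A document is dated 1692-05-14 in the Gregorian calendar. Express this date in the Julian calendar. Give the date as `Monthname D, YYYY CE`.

May 4, 1692 CE

The Julian–Gregorian offset here is 10 days (Julian trailing).
14 May 1692 Gregorian − 10 days → 4 May 1692 Julian.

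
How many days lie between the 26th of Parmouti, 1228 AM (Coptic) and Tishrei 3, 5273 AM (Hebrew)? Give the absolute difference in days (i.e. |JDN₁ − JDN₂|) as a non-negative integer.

JDN of the first date = 2273427.
JDN of the second date = 2273572.
|2273572 − 2273427| = 145.

145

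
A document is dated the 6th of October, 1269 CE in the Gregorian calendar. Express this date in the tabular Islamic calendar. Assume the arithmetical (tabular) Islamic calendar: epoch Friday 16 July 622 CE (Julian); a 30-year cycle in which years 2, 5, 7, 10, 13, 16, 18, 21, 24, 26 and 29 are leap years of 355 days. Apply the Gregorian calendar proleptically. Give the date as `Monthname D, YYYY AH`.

Muharram 30, 668 AH

Both dates share Julian Day Number 2184832; in the tabular Islamic calendar that is 30 Muharram 668 AH.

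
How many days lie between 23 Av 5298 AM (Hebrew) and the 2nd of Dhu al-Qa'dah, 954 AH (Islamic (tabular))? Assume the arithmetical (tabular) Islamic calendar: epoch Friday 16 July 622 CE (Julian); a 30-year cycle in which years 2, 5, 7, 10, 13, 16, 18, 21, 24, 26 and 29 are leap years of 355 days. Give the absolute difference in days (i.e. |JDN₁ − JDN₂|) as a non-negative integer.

3434

First date → JDN 2283013; second date → JDN 2286447.
The interval is |2283013 − 2286447| = 3434 days.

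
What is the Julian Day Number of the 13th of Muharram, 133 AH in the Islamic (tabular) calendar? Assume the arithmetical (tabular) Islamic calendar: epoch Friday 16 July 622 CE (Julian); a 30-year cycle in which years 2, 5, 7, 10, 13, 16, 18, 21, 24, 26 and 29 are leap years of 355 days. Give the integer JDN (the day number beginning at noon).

In the proleptic Gregorian calendar the same day is 25 August 750.
JDN 2451545 is 1 January 2000 CE (Gregorian); the target day is −456317 days from there, so JDN = 1995228.

1995228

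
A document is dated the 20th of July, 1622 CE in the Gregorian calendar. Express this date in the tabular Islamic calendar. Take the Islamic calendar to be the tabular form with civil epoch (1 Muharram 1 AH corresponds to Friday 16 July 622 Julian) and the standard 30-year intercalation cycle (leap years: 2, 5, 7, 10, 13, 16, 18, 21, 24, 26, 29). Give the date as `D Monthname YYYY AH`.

11 Ramadan 1031 AH

Julian Day Number of the source date = 2313684.
Converting JDN 2313684 to the tabular Islamic calendar gives 11 Ramadan 1031 AH.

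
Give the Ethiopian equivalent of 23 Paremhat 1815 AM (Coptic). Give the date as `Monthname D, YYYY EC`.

Julian Day Number of the source date = 2487795.
Converting JDN 2487795 to the Ethiopian calendar gives 23 Megabit 2091 EC.

Megabit 23, 2091 EC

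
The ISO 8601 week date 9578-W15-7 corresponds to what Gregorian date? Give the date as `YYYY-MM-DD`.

9578-04-16

ISO week 1 of 9578 is the week containing the first Thursday of 9578.
Week 15, day 7 (Sunday) lands on 9578-04-16.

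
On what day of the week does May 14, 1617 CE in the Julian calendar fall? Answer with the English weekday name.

In the Gregorian calendar this is 24 May 1617 (JDN 2311801).
2311801 ≡ 2 (mod 7); counting from Monday = 0 gives Wednesday.

Wednesday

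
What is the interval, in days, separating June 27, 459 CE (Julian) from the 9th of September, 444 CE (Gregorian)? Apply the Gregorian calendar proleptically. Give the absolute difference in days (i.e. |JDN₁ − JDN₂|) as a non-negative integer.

5405

JDN of the first date = 1888885.
JDN of the second date = 1883480.
|1883480 − 1888885| = 5405.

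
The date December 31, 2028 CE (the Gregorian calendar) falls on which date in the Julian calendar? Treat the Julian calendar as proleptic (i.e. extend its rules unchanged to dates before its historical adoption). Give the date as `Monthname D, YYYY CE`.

The Julian–Gregorian offset here is 13 days (Julian trailing).
31 December 2028 Gregorian − 13 days → 18 December 2028 Julian.

December 18, 2028 CE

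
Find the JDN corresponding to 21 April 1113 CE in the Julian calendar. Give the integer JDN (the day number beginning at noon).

2127692

In the proleptic Gregorian calendar the same day is 28 April 1113.
JDN 2299161 is 15 October 1582 CE (Gregorian); the target day is −171469 days from there, so JDN = 2127692.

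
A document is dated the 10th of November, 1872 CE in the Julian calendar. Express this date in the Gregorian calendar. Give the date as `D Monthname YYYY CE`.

22 November 1872 CE

For dates in this range the Gregorian date is 12 days ahead of the Julian.
10 November 1872 Julian + 12 days → 22 November 1872 Gregorian.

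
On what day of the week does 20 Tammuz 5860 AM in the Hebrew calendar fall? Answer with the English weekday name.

This is JDN 2488277 (27 July 2100 Gregorian).
2488277 ≡ 1 (mod 7); counting from Monday = 0 gives Tuesday.

Tuesday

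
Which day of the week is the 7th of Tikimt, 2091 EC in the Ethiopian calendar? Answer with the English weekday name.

In the Gregorian calendar this is 17 October 2098 (JDN 2487629).
2487629 ≡ 4 (mod 7); counting from Monday = 0 gives Friday.

Friday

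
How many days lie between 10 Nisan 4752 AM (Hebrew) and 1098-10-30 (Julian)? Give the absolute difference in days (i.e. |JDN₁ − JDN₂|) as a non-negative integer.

38943

JDN of the first date = 2083462.
JDN of the second date = 2122405.
|2122405 − 2083462| = 38943.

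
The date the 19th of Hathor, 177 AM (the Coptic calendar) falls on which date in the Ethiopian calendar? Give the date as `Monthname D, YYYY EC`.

Hidar 19, 453 EC

Both dates share Julian Day Number 1889392; in the Ethiopian calendar that is 19 Hidar 453 EC.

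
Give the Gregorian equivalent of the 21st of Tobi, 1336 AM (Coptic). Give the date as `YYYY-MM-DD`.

1620-01-27

Both dates share Julian Day Number 2312779; in the Gregorian calendar that is 27 January 1620 CE.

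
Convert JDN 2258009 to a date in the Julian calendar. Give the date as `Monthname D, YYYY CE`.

February 3, 1470 CE

JDN 2258009 is 12 February 1470 in the proleptic Gregorian calendar.
In the Julian calendar that day is February 3, 1470 CE.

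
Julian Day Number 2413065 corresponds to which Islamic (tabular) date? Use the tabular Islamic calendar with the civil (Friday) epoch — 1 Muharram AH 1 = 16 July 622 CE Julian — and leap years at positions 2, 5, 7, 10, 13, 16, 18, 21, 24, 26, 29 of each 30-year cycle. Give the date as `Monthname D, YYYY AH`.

Safar 21, 1312 AH

The Gregorian equivalent of JDN 2413065 is 24 August 1894.
In the tabular Islamic calendar that day is Safar 21, 1312 AH.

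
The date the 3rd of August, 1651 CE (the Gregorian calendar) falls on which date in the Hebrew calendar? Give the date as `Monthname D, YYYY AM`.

Both dates share Julian Day Number 2324290; in the Hebrew calendar that is 16 Av 5411 AM.

Av 16, 5411 AM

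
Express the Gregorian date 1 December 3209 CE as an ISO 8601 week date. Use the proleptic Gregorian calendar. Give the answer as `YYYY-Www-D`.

The weekday is Tuesday (ISO weekday 2).
That Tuesday belongs to ISO week 49 of ISO year 3209.

3209-W49-2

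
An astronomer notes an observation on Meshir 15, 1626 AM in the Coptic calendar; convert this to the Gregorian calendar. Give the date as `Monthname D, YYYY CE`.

Julian Day Number of the source date = 2418725.
Converting JDN 2418725 to the Gregorian calendar gives 22 February 1910 CE.

February 22, 1910 CE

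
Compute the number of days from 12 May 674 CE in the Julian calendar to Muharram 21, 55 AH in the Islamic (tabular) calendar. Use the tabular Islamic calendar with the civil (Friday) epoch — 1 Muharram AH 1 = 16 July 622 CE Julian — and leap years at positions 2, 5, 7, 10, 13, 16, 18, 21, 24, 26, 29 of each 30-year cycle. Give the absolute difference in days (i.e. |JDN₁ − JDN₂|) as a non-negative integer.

JDN of the first date = 1967368.
JDN of the second date = 1967596.
|1967596 − 1967368| = 228.

228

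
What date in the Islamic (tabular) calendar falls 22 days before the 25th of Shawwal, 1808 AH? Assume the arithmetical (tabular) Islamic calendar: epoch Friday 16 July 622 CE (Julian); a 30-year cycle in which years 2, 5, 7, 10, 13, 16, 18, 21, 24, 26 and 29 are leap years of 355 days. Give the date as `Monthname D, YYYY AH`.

Shawwal 3, 1808 AH

Counting 22 days back from JDN 2589071 reaches JDN 2589049, which is Shawwal 3, 1808 AH.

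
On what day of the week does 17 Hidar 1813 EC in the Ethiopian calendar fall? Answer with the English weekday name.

Saturday

Equivalently 25 November 1820 Gregorian, JDN 2386130.
Since JDN mod 7 = 5 (0 = Monday), the day is Saturday.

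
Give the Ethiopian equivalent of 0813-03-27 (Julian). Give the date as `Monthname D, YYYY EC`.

Miyazya 1, 805 EC

Both dates share Julian Day Number 2018092; in the Ethiopian calendar that is 1 Miyazya 805 EC.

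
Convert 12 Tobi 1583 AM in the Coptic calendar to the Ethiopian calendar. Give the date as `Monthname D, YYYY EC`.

Tir 12, 1859 EC

Both dates share Julian Day Number 2402986; in the Ethiopian calendar that is 12 Tir 1859 EC.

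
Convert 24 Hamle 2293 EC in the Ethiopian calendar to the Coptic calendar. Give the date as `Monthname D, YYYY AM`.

Epip 24, 2017 AM

Julian Day Number of the source date = 2561697.
Converting JDN 2561697 to the Coptic calendar gives 24 Epip 2017 AM.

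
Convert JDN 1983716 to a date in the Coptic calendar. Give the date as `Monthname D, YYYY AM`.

Meshir 19, 435 AM

JDN 1983716 is 17 February 719 in the proleptic Gregorian calendar.
In the Coptic calendar that day is Meshir 19, 435 AM.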